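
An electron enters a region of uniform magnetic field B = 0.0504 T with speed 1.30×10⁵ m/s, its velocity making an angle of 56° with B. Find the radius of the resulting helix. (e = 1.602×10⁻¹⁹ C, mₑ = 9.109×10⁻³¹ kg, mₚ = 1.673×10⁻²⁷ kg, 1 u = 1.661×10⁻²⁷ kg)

r ≈ 1.22×10⁻⁵ m

v⊥ = v sinθ = 1.30×10⁵·sin56° ≈ 1.078×10⁵ m/s.
r = m v⊥/(|q|B) = (9.109×10⁻³¹)(1.078×10⁵)/((1.602×10⁻¹⁹)(0.0504)) ≈ 1.22×10⁻⁵ m.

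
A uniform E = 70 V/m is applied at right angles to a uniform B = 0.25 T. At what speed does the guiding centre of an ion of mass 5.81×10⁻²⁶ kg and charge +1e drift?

v_d ≈ 280 m/s

In crossed fields the guiding centre drifts at v_d = |E×B|/B² = E/B, independent of charge and mass.
v_d = 70/0.25 = 280 m/s.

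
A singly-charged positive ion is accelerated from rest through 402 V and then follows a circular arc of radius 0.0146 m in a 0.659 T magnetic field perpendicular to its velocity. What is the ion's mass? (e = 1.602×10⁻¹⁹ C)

m ≈ 1.84×10⁻²⁶ kg

Combine |q|V = ½mv² and r = mv/(|q|B): eliminate v to get m = qB²r²/(2V).
m = (1.602×10⁻¹⁹)(0.659)²(0.0146)²/(2·402) ≈ 1.84×10⁻²⁶ kg.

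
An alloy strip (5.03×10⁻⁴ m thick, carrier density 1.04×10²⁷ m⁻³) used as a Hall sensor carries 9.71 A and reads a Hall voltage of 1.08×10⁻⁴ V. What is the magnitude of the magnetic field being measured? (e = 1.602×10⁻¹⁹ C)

From V_H = IB/(n e t), B = V_H n e t / I.
B = (1.08×10⁻⁴)(1.04×10²⁷)(1.602×10⁻¹⁹)(5.03×10⁻⁴)/9.71 ≈ 0.932 T.

B ≈ 0.932 T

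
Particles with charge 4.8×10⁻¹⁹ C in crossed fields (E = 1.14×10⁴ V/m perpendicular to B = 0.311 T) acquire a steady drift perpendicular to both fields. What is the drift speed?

v_d ≈ 3.67×10⁴ m/s

The E×B drift speed is v_d = E/B.
v_d = 1.14×10⁴/0.311 = 3.67×10⁴ m/s.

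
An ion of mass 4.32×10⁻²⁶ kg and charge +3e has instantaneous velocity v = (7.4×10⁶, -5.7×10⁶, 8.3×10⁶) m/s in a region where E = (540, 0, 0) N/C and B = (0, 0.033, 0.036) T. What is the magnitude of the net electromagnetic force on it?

v×B = (-4.79×10⁵, -2.66×10⁵, 2.44×10⁵) N/C.
E + v×B = (-4.79×10⁵, -2.66×10⁵, 2.44×10⁵) N/C.
F = q(E + v×B) = (4.806×10⁻¹⁹ C)·(-4.79×10⁵, -2.66×10⁵, 2.44×10⁵) = (-2.30×10⁻¹³, -1.28×10⁻¹³, 1.17×10⁻¹³) N.
|F| = 2.88×10⁻¹³ N.

|F| ≈ 2.88×10⁻¹³ N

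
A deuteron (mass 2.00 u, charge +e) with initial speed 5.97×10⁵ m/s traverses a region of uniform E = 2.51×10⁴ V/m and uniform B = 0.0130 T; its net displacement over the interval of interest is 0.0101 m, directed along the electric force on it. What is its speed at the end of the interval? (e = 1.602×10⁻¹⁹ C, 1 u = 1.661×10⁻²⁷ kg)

B does no work; ΔKE = |q|E d.
½mv_f² = ½mv₀² + |q|Ed = ½(3.322×10⁻²⁷)(5.97×10⁵)² + (1.602×10⁻¹⁹)(2.51×10⁴)(0.0101) ≈ 5.920×10⁻¹⁶ J + 4.061×10⁻¹⁷ J ≈ 6.326×10⁻¹⁶ J.
v_f = √(2·6.326×10⁻¹⁶/3.322×10⁻²⁷) ≈ 6.17×10⁵ m/s.

v_f ≈ 6.17×10⁵ m/s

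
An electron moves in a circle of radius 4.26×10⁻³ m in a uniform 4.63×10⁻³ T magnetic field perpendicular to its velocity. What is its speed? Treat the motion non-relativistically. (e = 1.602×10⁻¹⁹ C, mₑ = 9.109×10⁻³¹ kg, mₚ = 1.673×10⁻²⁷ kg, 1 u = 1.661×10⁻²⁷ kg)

v ≈ 3.47×10⁶ m/s

From |q|vB = mv²/r, v = |q|Br/m.
v = (1.602×10⁻¹⁹)(4.63×10⁻³)(4.26×10⁻³)/9.109×10⁻³¹ ≈ 3.47×10⁶ m/s.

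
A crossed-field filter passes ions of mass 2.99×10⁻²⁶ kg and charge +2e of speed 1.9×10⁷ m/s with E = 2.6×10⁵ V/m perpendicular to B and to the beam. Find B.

B = 0.014 T

Balance of forces in the selector: qE = qvB ⇒ B = E/v.
B = 2.6×10⁵/1.9×10⁷ = 0.014 T.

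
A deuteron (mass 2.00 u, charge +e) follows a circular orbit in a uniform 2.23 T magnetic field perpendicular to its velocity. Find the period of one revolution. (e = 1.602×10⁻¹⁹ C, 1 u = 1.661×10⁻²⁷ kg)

T ≈ 5.84×10⁻⁸ s

The cyclotron period depends only on m, q, B: T = 2πm/(|q|B).
T = 2π(3.322×10⁻²⁷)/((1.602×10⁻¹⁹)(2.23)) ≈ 5.84×10⁻⁸ s.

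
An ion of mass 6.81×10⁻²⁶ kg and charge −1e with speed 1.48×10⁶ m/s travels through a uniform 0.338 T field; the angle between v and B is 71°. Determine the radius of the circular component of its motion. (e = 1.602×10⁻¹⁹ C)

v⊥ = v sinθ = 1.48×10⁶·sin71° ≈ 1.399×10⁶ m/s.
r = m v⊥/(|q|B) = (6.81×10⁻²⁶)(1.399×10⁶)/((1.602×10⁻¹⁹)(0.338)) ≈ 1.76 m.

r ≈ 1.76 m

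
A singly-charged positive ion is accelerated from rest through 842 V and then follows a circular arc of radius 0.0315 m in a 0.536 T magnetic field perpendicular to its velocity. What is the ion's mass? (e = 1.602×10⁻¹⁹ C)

Combine |q|V = ½mv² and r = mv/(|q|B): eliminate v to get m = qB²r²/(2V).
m = (1.602×10⁻¹⁹)(0.536)²(0.0315)²/(2·842) ≈ 2.71×10⁻²⁶ kg.

m ≈ 2.71×10⁻²⁶ kg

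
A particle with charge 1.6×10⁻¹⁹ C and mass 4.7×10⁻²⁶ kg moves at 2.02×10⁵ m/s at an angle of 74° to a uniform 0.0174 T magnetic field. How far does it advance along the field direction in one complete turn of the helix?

v∥ = v cosθ = 2.02×10⁵·cos74° ≈ 5.568×10⁴ m/s.
T = 2πm/(|q|B) = 2π(4.7×10⁻²⁶)/((1.6×10⁻¹⁹)(0.0174)) ≈ 1.061×10⁻⁴ s.
pitch = v∥ T = (5.568×10⁴)(1.061×10⁻⁴) ≈ 5.91 m.

p ≈ 5.91 m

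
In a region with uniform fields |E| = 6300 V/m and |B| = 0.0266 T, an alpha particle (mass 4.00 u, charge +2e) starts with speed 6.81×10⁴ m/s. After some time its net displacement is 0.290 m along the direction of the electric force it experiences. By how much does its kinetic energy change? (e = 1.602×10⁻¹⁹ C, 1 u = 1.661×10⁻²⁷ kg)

ΔKE ≈ 5.85×10⁻¹⁶ J

The magnetic force is always ⟂ v and does no work; only the electric force changes KE.
ΔKE = F_E · d = |q|E d = (3.204×10⁻¹⁹)(6300)(0.290) ≈ 5.85×10⁻¹⁶ J.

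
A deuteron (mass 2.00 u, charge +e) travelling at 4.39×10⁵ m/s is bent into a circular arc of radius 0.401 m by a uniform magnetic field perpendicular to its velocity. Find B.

B ≈ 0.0227 T

From |q|vB = mv²/r, B = mv/(|q|r).
B = (3.322×10⁻²⁷)(4.39×10⁵)/((1.602×10⁻¹⁹)(0.401)) ≈ 0.0227 T.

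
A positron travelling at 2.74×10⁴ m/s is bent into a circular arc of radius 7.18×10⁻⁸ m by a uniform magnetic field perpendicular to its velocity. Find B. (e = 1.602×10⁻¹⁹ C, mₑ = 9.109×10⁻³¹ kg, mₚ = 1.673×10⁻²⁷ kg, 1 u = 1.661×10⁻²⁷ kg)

From |q|vB = mv²/r, B = mv/(|q|r).
B = (9.109×10⁻³¹)(2.74×10⁴)/((1.602×10⁻¹⁹)(7.18×10⁻⁸)) ≈ 2.17 T.

B ≈ 2.17 T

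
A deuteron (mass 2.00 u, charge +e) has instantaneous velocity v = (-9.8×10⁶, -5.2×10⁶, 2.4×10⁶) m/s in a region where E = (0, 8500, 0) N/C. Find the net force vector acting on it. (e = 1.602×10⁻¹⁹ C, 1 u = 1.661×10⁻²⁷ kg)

F ≈ (0, 1.36×10⁻¹⁵, 0) N

Only an electric field acts, so F = qE = (1.602×10⁻¹⁹ C)·(0, 8500, 0) = (0, 1.36×10⁻¹⁵, 0) N.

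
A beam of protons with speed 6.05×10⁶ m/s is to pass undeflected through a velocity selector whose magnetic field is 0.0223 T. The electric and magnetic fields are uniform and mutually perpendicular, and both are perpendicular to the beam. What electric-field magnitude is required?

For straight-line motion qE = qvB, so E = vB.
E = 6.05×10⁶ × 0.0223 = 1.35×10⁵ V/m.

E = 1.35×10⁵ V/m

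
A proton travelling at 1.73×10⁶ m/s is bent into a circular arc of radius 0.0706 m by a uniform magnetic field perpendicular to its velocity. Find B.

B ≈ 0.256 T

From |q|vB = mv²/r, B = mv/(|q|r).
B = (1.673×10⁻²⁷)(1.73×10⁶)/((1.602×10⁻¹⁹)(0.0706)) ≈ 0.256 T.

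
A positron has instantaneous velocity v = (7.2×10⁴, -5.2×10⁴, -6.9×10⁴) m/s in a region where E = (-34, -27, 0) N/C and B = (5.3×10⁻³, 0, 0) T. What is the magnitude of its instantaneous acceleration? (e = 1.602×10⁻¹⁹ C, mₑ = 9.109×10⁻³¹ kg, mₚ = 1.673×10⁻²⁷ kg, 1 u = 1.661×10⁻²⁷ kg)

v×B = (0, -366, 276) N/C.
E + v×B = (-34.0, -393, 276) N/C.
F = q(E + v×B) = (1.602×10⁻¹⁹ C)·(-34.0, -393, 276) = (-5.45×10⁻¹⁸, -6.29×10⁻¹⁷, 4.42×10⁻¹⁷) N.
|a| = |F|/m = 7.705×10⁻¹⁷/9.109×10⁻³¹ ≈ 8.46×10¹³ m/s².

|a| ≈ 8.46×10¹³ m/s²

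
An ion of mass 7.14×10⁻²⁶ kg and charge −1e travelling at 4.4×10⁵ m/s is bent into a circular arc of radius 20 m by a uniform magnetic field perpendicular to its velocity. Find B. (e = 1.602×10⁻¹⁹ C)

From |q|vB = mv²/r, B = mv/(|q|r).
B = (7.14×10⁻²⁶)(4.4×10⁵)/((1.602×10⁻¹⁹)(20)) ≈ 9.8×10⁻³ T.

B ≈ 9.8×10⁻³ T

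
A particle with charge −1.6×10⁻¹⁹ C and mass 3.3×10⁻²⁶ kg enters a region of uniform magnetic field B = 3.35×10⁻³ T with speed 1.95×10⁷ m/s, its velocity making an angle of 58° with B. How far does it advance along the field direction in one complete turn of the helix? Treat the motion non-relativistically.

p ≈ 4000 m

v∥ = v cosθ = 1.95×10⁷·cos58° ≈ 1.033×10⁷ m/s.
T = 2πm/(|q|B) = 2π(3.3×10⁻²⁶)/((1.6×10⁻¹⁹)(3.35×10⁻³)) ≈ 3.868×10⁻⁴ s.
pitch = v∥ T = (1.033×10⁷)(3.868×10⁻⁴) ≈ 4000 m.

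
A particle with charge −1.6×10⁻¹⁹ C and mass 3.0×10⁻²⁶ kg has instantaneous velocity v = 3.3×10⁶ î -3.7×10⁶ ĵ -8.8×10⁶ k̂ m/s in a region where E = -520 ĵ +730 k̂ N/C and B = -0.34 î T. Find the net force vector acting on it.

F ≈ (0, -4.79×10⁻¹³, 2.01×10⁻¹³) N

v×B = (0, 2.99×10⁶, -1.26×10⁶) N/C.
E + v×B = (0, 2.99×10⁶, -1.26×10⁶) N/C.
F = q(E + v×B) = (−1.6×10⁻¹⁹ C)·(0, 2.99×10⁶, -1.26×10⁶) = (0, -4.79×10⁻¹³, 2.01×10⁻¹³) N.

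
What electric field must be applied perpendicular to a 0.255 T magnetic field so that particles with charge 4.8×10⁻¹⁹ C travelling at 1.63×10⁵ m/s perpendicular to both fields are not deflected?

For straight-line motion qE = qvB, so E = vB.
E = 1.63×10⁵ × 0.255 = 4.16×10⁴ V/m.

E = 4.16×10⁴ V/m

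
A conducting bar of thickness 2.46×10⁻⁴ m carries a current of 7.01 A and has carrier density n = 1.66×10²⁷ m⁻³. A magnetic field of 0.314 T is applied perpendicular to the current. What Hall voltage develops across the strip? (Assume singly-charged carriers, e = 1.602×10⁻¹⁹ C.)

V_H ≈ 3.36×10⁻⁵ V

V_H = IB/(n e t).
V_H = (7.01)(0.314)/((1.66×10²⁷)(1.602×10⁻¹⁹)(2.46×10⁻⁴)) ≈ 3.36×10⁻⁵ V.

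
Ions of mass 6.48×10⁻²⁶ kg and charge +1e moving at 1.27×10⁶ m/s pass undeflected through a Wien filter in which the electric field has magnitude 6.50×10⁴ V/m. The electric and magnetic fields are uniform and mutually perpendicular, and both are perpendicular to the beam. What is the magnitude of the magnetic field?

Balance of forces in the selector: qE = qvB ⇒ B = E/v.
B = 6.50×10⁴/1.27×10⁶ = 0.0512 T.

B = 0.0512 T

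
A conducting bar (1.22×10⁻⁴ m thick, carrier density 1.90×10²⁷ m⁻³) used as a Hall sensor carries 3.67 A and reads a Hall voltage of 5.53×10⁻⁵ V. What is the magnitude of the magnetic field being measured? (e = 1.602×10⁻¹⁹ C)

B ≈ 0.560 T

From V_H = IB/(n e t), B = V_H n e t / I.
B = (5.53×10⁻⁵)(1.90×10²⁷)(1.602×10⁻¹⁹)(1.22×10⁻⁴)/3.67 ≈ 0.560 T.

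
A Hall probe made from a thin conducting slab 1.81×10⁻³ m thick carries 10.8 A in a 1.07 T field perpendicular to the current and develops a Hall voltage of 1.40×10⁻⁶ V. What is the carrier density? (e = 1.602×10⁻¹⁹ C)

From V_H = IB/(n e t), n = IB/(V_H e t).
n = (10.8)(1.07)/((1.40×10⁻⁶)(1.602×10⁻¹⁹)(1.81×10⁻³)) ≈ 2.85×10²⁸ m⁻³.

n ≈ 2.85×10²⁸ m⁻³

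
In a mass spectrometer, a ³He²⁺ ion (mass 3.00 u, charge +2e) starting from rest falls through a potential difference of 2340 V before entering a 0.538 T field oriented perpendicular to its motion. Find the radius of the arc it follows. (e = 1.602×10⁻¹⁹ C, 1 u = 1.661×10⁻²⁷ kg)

r ≈ 0.0159 m

Acceleration: |q|V = ½mv² ⇒ v = √(2|q|V/m) = √(2·3.204×10⁻¹⁹·2340/4.983×10⁻²⁷) ≈ 5.486×10⁵ m/s.
In the field: r = mv/(|q|B) = (4.983×10⁻²⁷)(5.486×10⁵)/((3.204×10⁻¹⁹)(0.538)) ≈ 0.0159 m.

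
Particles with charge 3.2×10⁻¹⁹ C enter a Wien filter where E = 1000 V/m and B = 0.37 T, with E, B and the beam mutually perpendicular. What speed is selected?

Zero net Lorentz force requires |qE| = |q v×B|, i.e. E = vB.
v = E/B = 1000/0.37 = 2700 m/s.

v = 2700 m/s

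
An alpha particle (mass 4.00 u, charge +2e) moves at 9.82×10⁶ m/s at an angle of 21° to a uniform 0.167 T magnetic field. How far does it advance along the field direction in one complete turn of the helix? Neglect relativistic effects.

v∥ = v cosθ = 9.82×10⁶·cos21° ≈ 9.168×10⁶ m/s.
T = 2πm/(|q|B) = 2π(6.644×10⁻²⁷)/((3.204×10⁻¹⁹)(0.167)) ≈ 7.802×10⁻⁷ s.
pitch = v∥ T = (9.168×10⁶)(7.802×10⁻⁷) ≈ 7.15 m.

p ≈ 7.15 m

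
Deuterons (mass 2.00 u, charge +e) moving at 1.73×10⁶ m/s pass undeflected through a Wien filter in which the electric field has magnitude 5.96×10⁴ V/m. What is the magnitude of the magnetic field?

B = 0.0345 T

Balance of forces in the selector: qE = qvB ⇒ B = E/v.
B = 5.96×10⁴/1.73×10⁶ = 0.0345 T.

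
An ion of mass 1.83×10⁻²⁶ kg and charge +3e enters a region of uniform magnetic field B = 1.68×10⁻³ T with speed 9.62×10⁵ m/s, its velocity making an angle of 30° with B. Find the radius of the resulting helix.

r ≈ 10.9 m

v⊥ = v sinθ = 9.62×10⁵·sin30° ≈ 4.810×10⁵ m/s.
r = m v⊥/(|q|B) = (1.83×10⁻²⁶)(4.810×10⁵)/((4.806×10⁻¹⁹)(1.68×10⁻³)) ≈ 10.9 m.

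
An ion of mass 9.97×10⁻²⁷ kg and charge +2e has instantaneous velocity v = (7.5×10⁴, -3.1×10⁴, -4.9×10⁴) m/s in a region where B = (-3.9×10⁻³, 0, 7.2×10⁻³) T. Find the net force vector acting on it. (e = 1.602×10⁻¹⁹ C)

F ≈ (-7.15×10⁻¹⁷, -1.12×10⁻¹⁶, -3.87×10⁻¹⁷) N

v×B = (-223, -349, -121) N/C.
F = q v×B = (3.204×10⁻¹⁹ C)·(-223, -349, -121) = (-7.15×10⁻¹⁷, -1.12×10⁻¹⁶, -3.87×10⁻¹⁷) N.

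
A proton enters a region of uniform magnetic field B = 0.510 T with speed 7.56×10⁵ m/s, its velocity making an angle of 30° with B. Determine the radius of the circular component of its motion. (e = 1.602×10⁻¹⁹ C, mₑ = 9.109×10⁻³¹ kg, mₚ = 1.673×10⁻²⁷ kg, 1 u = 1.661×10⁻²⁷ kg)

r ≈ 7.74×10⁻³ m

v⊥ = v sinθ = 7.56×10⁵·sin30° ≈ 3.780×10⁵ m/s.
r = m v⊥/(|q|B) = (1.673×10⁻²⁷)(3.780×10⁵)/((1.602×10⁻¹⁹)(0.510)) ≈ 7.74×10⁻³ m.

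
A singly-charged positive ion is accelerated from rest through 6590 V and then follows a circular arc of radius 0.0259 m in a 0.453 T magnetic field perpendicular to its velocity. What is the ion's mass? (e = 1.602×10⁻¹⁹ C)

Combine |q|V = ½mv² and r = mv/(|q|B): eliminate v to get m = qB²r²/(2V).
m = (1.602×10⁻¹⁹)(0.453)²(0.0259)²/(2·6590) ≈ 1.67×10⁻²⁷ kg.

m ≈ 1.67×10⁻²⁷ kg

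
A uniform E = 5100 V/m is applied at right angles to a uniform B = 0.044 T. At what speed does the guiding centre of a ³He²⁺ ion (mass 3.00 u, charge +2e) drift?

The steady drift has the magnetic force balancing the electric force, so v_d = E/B.
v_d = 5100/0.044 = 1.2×10⁵ m/s.

v_d ≈ 1.2×10⁵ m/s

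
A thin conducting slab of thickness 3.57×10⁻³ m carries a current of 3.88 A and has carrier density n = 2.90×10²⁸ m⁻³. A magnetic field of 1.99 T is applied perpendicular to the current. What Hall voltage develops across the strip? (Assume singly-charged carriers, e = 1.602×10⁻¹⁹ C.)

V_H ≈ 4.66×10⁻⁷ V

V_H = IB/(n e t).
V_H = (3.88)(1.99)/((2.90×10²⁸)(1.602×10⁻¹⁹)(3.57×10⁻³)) ≈ 4.66×10⁻⁷ V.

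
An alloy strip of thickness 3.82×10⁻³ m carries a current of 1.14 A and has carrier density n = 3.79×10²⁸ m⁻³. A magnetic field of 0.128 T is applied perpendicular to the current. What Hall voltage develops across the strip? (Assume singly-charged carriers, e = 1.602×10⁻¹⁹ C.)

V_H ≈ 6.29×10⁻⁹ V

V_H = IB/(n e t).
V_H = (1.14)(0.128)/((3.79×10²⁸)(1.602×10⁻¹⁹)(3.82×10⁻³)) ≈ 6.29×10⁻⁹ V.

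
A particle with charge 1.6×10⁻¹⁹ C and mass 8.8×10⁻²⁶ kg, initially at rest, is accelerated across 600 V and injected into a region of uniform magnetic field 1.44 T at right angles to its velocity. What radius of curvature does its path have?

r ≈ 0.0178 m

Acceleration: |q|V = ½mv² ⇒ v = √(2|q|V/m) = √(2·1.6×10⁻¹⁹·600/8.8×10⁻²⁶) ≈ 4.671×10⁴ m/s.
In the field: r = mv/(|q|B) = (8.8×10⁻²⁶)(4.671×10⁴)/((1.6×10⁻¹⁹)(1.44)) ≈ 0.0178 m.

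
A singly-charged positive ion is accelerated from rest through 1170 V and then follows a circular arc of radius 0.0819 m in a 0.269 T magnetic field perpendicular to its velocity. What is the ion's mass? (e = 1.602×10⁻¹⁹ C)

Combine |q|V = ½mv² and r = mv/(|q|B): eliminate v to get m = qB²r²/(2V).
m = (1.602×10⁻¹⁹)(0.269)²(0.0819)²/(2·1170) ≈ 3.32×10⁻²⁶ kg.

m ≈ 3.32×10⁻²⁶ kg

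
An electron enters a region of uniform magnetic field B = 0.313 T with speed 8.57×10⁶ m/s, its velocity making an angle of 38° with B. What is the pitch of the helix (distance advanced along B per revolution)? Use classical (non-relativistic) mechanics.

v∥ = v cosθ = 8.57×10⁶·cos38° ≈ 6.753×10⁶ m/s.
T = 2πm/(|q|B) = 2π(9.109×10⁻³¹)/((1.602×10⁻¹⁹)(0.313)) ≈ 1.141×10⁻¹⁰ s.
pitch = v∥ T = (6.753×10⁶)(1.141×10⁻¹⁰) ≈ 7.71×10⁻⁴ m.

p ≈ 7.71×10⁻⁴ m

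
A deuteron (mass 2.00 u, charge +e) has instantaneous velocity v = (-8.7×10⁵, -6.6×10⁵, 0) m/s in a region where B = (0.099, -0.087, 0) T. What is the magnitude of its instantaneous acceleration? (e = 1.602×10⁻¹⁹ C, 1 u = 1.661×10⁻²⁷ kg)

|a| ≈ 6.80×10¹² m/s²

v×B = (0, 0, 1.41×10⁵) N/C.
F = q v×B = (1.602×10⁻¹⁹ C)·(0, 0, 1.41×10⁵) = (0, 0, 2.26×10⁻¹⁴) N.
|a| = |F|/m = 2.259×10⁻¹⁴/3.322×10⁻²⁷ ≈ 6.80×10¹² m/s².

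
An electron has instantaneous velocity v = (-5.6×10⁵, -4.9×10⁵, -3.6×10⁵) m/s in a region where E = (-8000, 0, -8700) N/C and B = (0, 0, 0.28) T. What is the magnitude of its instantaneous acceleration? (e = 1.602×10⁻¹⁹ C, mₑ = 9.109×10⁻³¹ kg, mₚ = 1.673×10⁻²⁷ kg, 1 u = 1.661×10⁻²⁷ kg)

|a| ≈ 3.76×10¹⁶ m/s²

v×B = (-1.37×10⁵, 1.57×10⁵, 0) N/C.
E + v×B = (-1.45×10⁵, 1.57×10⁵, -8700) N/C.
F = q(E + v×B) = (−1.602×10⁻¹⁹ C)·(-1.45×10⁵, 1.57×10⁵, -8700) = (2.33×10⁻¹⁴, -2.51×10⁻¹⁴, 1.39×10⁻¹⁵) N.
|a| = |F|/m = 3.426×10⁻¹⁴/9.109×10⁻³¹ ≈ 3.76×10¹⁶ m/s².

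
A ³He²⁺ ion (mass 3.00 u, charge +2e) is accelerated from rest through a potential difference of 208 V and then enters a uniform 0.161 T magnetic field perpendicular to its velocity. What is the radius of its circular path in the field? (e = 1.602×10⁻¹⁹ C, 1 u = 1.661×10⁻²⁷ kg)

r ≈ 0.0158 m

Acceleration: |q|V = ½mv² ⇒ v = √(2|q|V/m) = √(2·3.204×10⁻¹⁹·208/4.983×10⁻²⁷) ≈ 1.635×10⁵ m/s.
In the field: r = mv/(|q|B) = (4.983×10⁻²⁷)(1.635×10⁵)/((3.204×10⁻¹⁹)(0.161)) ≈ 0.0158 m.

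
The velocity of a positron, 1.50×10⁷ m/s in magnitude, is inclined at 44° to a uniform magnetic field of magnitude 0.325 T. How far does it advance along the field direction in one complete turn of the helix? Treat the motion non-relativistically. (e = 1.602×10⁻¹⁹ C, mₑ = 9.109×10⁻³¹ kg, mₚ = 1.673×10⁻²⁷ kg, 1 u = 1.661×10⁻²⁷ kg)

v∥ = v cosθ = 1.50×10⁷·cos44° ≈ 1.079×10⁷ m/s.
T = 2πm/(|q|B) = 2π(9.109×10⁻³¹)/((1.602×10⁻¹⁹)(0.325)) ≈ 1.099×10⁻¹⁰ s.
pitch = v∥ T = (1.079×10⁷)(1.099×10⁻¹⁰) ≈ 1.19×10⁻³ m.

p ≈ 1.19×10⁻³ m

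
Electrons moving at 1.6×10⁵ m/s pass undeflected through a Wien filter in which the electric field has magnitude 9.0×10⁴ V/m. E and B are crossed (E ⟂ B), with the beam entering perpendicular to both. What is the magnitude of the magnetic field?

Balance of forces in the selector: qE = qvB ⇒ B = E/v.
B = 9.0×10⁴/1.6×10⁵ = 0.56 T.

B = 0.56 T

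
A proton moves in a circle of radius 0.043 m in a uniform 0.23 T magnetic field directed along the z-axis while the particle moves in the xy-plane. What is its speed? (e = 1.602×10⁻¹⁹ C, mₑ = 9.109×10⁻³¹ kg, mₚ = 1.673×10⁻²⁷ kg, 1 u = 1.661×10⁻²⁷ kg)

v ≈ 9.5×10⁵ m/s

From |q|vB = mv²/r, v = |q|Br/m.
v = (1.602×10⁻¹⁹)(0.23)(0.043)/1.673×10⁻²⁷ ≈ 9.5×10⁵ m/s.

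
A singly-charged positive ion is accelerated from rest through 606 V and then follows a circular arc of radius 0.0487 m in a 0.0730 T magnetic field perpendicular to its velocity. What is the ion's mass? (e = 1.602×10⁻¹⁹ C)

Combine |q|V = ½mv² and r = mv/(|q|B): eliminate v to get m = qB²r²/(2V).
m = (1.602×10⁻¹⁹)(0.0730)²(0.0487)²/(2·606) ≈ 1.67×10⁻²⁷ kg.

m ≈ 1.67×10⁻²⁷ kg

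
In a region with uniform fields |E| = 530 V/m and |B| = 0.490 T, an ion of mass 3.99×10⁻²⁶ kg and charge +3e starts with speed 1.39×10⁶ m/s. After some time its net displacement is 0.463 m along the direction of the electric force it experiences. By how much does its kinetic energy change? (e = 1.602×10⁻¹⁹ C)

ΔKE ≈ 1.18×10⁻¹⁶ J

The magnetic force is always ⟂ v and does no work; only the electric force changes KE.
ΔKE = F_E · d = |q|E d = (4.806×10⁻¹⁹)(530)(0.463) ≈ 1.18×10⁻¹⁶ J.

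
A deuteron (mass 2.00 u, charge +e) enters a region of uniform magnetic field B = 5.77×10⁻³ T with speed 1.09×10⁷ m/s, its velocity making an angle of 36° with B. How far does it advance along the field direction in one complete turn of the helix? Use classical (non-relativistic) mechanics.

v∥ = v cosθ = 1.09×10⁷·cos36° ≈ 8.818×10⁶ m/s.
T = 2πm/(|q|B) = 2π(3.322×10⁻²⁷)/((1.602×10⁻¹⁹)(5.77×10⁻³)) ≈ 2.258×10⁻⁵ s.
pitch = v∥ T = (8.818×10⁶)(2.258×10⁻⁵) ≈ 199 m.

p ≈ 199 m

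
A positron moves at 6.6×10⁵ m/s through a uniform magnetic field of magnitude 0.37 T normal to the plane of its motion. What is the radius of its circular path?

r ≈ 1.0×10⁻⁵ m

The magnetic force provides the centripetal force: |q|vB = mv²/r.
r = mv/(|q|B) = (9.109×10⁻³¹)(6.6×10⁵)/((1.602×10⁻¹⁹)(0.37)) ≈ 1.0×10⁻⁵ m.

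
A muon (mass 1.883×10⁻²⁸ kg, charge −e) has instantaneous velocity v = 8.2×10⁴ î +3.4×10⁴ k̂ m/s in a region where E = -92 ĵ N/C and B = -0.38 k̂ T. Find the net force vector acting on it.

F ≈ (0, -4.98×10⁻¹⁵, 0) N

v×B = (0, 3.12×10⁴, 0) N/C.
E + v×B = (0, 3.11×10⁴, 0) N/C.
F = q(E + v×B) = (−1.602×10⁻¹⁹ C)·(0, 3.11×10⁴, 0) = (0, -4.98×10⁻¹⁵, 0) N.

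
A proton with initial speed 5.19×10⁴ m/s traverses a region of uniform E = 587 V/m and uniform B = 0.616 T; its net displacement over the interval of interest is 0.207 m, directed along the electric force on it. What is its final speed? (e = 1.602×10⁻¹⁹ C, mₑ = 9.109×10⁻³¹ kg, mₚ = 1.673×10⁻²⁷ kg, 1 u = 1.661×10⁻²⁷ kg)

v_f ≈ 1.61×10⁵ m/s

B does no work; ΔKE = |q|E d.
½mv_f² = ½mv₀² + |q|Ed = ½(1.673×10⁻²⁷)(5.19×10⁴)² + (1.602×10⁻¹⁹)(587)(0.207) ≈ 2.253×10⁻¹⁸ J + 1.947×10⁻¹⁷ J ≈ 2.172×10⁻¹⁷ J.
v_f = √(2·2.172×10⁻¹⁷/1.673×10⁻²⁷) ≈ 1.61×10⁵ m/s.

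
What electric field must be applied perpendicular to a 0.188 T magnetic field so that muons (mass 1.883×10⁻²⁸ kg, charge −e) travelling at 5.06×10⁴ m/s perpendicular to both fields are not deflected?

For straight-line motion qE = qvB, so E = vB.
E = 5.06×10⁴ × 0.188 = 9510 V/m.

E = 9510 V/m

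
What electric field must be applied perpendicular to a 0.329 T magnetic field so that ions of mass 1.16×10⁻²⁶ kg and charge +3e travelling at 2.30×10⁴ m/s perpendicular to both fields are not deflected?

E = 7570 V/m

For straight-line motion qE = qvB, so E = vB.
E = 2.30×10⁴ × 0.329 = 7570 V/m.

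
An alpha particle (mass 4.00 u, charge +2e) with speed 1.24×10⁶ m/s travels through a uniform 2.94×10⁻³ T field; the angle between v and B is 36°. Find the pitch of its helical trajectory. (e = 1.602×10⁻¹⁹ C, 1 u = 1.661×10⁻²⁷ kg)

p ≈ 44.5 m

v∥ = v cosθ = 1.24×10⁶·cos36° ≈ 1.003×10⁶ m/s.
T = 2πm/(|q|B) = 2π(6.644×10⁻²⁷)/((3.204×10⁻¹⁹)(2.94×10⁻³)) ≈ 4.432×10⁻⁵ s.
pitch = v∥ T = (1.003×10⁶)(4.432×10⁻⁵) ≈ 44.5 m.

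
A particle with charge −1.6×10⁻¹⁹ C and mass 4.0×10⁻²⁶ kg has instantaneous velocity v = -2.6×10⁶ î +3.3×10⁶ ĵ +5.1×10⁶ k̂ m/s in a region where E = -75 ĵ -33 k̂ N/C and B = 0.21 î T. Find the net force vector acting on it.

F ≈ (0, -1.71×10⁻¹³, 1.11×10⁻¹³) N

v×B = (0, 1.07×10⁶, -6.93×10⁵) N/C.
E + v×B = (0, 1.07×10⁶, -6.93×10⁵) N/C.
F = q(E + v×B) = (−1.6×10⁻¹⁹ C)·(0, 1.07×10⁶, -6.93×10⁵) = (0, -1.71×10⁻¹³, 1.11×10⁻¹³) N.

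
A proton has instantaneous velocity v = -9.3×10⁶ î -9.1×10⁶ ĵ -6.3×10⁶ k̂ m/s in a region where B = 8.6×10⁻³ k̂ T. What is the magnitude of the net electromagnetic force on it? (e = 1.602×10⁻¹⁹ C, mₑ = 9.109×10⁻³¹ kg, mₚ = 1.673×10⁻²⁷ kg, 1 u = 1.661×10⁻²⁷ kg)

|F| ≈ 1.79×10⁻¹⁴ N

v×B = (-7.83×10⁴, 8.00×10⁴, 0) N/C.
F = q v×B = (1.602×10⁻¹⁹ C)·(-7.83×10⁴, 8.00×10⁴, 0) = (-1.25×10⁻¹⁴, 1.28×10⁻¹⁴, 0) N.
|F| = 1.79×10⁻¹⁴ N.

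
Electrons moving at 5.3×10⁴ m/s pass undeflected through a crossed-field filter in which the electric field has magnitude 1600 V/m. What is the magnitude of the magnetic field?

Balance of forces in the selector: qE = qvB ⇒ B = E/v.
B = 1600/5.3×10⁴ = 0.030 T.

B = 0.030 T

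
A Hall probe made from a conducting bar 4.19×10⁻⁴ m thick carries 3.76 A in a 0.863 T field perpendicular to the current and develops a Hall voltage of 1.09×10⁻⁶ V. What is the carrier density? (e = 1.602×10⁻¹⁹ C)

n ≈ 4.44×10²⁸ m⁻³

From V_H = IB/(n e t), n = IB/(V_H e t).
n = (3.76)(0.863)/((1.09×10⁻⁶)(1.602×10⁻¹⁹)(4.19×10⁻⁴)) ≈ 4.44×10²⁸ m⁻³.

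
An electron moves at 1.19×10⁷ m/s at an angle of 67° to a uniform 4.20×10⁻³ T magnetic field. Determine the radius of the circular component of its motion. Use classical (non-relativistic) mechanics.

r ≈ 0.0148 m

v⊥ = v sinθ = 1.19×10⁷·sin67° ≈ 1.095×10⁷ m/s.
r = m v⊥/(|q|B) = (9.109×10⁻³¹)(1.095×10⁷)/((1.602×10⁻¹⁹)(4.20×10⁻³)) ≈ 0.0148 m.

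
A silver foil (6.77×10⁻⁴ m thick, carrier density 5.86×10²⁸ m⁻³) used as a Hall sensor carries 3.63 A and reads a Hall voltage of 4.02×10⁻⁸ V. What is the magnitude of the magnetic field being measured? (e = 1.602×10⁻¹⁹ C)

B ≈ 0.0704 T

From V_H = IB/(n e t), B = V_H n e t / I.
B = (4.02×10⁻⁸)(5.86×10²⁸)(1.602×10⁻¹⁹)(6.77×10⁻⁴)/3.63 ≈ 0.0704 T.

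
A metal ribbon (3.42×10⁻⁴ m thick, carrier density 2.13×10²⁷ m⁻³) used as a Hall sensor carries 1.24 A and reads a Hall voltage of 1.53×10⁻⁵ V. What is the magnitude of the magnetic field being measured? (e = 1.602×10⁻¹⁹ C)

B ≈ 1.44 T

From V_H = IB/(n e t), B = V_H n e t / I.
B = (1.53×10⁻⁵)(2.13×10²⁷)(1.602×10⁻¹⁹)(3.42×10⁻⁴)/1.24 ≈ 1.44 T.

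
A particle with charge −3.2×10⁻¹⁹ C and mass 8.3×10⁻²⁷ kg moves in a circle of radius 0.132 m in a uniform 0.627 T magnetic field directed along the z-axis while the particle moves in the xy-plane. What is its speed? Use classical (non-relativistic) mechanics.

From |q|vB = mv²/r, v = |q|Br/m.
v = (3.2×10⁻¹⁹)(0.627)(0.132)/8.3×10⁻²⁷ ≈ 3.19×10⁶ m/s.

v ≈ 3.19×10⁶ m/s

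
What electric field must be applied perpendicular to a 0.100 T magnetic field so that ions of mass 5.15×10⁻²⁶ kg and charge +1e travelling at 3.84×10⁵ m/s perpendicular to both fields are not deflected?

For straight-line motion qE = qvB, so E = vB.
E = 3.84×10⁵ × 0.100 = 3.84×10⁴ V/m.

E = 3.84×10⁴ V/m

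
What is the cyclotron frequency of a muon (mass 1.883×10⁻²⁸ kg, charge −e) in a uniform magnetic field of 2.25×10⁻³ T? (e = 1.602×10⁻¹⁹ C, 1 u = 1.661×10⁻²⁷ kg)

f ≈ 3.05×10⁵ Hz

f = |q|B/(2πm).
f = (1.602×10⁻¹⁹)(2.25×10⁻³)/(2π·1.883×10⁻²⁸) ≈ 3.05×10⁵ Hz.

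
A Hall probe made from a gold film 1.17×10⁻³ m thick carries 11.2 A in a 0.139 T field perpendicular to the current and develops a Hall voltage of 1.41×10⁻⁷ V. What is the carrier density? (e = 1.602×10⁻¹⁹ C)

n ≈ 5.89×10²⁸ m⁻³

From V_H = IB/(n e t), n = IB/(V_H e t).
n = (11.2)(0.139)/((1.41×10⁻⁷)(1.602×10⁻¹⁹)(1.17×10⁻³)) ≈ 5.89×10²⁸ m⁻³.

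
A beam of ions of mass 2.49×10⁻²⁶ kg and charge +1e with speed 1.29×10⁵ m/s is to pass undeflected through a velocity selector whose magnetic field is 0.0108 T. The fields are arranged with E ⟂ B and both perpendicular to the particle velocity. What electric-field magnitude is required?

For straight-line motion qE = qvB, so E = vB.
E = 1.29×10⁵ × 0.0108 = 1390 V/m.

E = 1390 V/m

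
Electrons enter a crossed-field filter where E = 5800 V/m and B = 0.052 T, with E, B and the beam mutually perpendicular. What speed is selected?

Straight-line motion ⇒ electric and magnetic forces cancel, so E = vB.
v = E/B = 5800/0.052 = 1.1×10⁵ m/s.
The result is independent of the particle's charge and mass.

v = 1.1×10⁵ m/s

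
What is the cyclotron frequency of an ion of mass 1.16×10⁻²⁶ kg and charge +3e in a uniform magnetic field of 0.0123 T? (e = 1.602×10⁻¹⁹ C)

f = |q|B/(2πm).
f = (4.806×10⁻¹⁹)(0.0123)/(2π·1.16×10⁻²⁶) ≈ 8.11×10⁴ Hz.

f ≈ 8.11×10⁴ Hz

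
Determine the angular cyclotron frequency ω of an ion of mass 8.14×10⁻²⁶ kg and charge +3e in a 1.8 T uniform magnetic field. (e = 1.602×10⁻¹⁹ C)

ω ≈ 1.1×10⁷ rad/s

ω = |q|B/m.
ω = (4.806×10⁻¹⁹)(1.8)/8.14×10⁻²⁶ ≈ 1.1×10⁷ rad/s.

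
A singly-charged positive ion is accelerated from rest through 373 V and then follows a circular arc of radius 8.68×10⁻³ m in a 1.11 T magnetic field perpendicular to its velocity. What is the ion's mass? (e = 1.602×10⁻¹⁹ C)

Combine |q|V = ½mv² and r = mv/(|q|B): eliminate v to get m = qB²r²/(2V).
m = (1.602×10⁻¹⁹)(1.11)²(8.68×10⁻³)²/(2·373) ≈ 1.99×10⁻²⁶ kg.

m ≈ 1.99×10⁻²⁶ kg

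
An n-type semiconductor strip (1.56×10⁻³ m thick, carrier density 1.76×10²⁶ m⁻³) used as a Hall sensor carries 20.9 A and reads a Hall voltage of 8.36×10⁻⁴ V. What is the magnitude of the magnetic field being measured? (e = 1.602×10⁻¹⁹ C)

From V_H = IB/(n e t), B = V_H n e t / I.
B = (8.36×10⁻⁴)(1.76×10²⁶)(1.602×10⁻¹⁹)(1.56×10⁻³)/20.9 ≈ 1.76 T.

B ≈ 1.76 T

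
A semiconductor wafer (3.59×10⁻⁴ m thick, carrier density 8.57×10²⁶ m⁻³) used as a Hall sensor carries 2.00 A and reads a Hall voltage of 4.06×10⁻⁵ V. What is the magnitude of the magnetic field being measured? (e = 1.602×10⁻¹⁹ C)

B ≈ 1.00 T

From V_H = IB/(n e t), B = V_H n e t / I.
B = (4.06×10⁻⁵)(8.57×10²⁶)(1.602×10⁻¹⁹)(3.59×10⁻⁴)/2.00 ≈ 1.00 T.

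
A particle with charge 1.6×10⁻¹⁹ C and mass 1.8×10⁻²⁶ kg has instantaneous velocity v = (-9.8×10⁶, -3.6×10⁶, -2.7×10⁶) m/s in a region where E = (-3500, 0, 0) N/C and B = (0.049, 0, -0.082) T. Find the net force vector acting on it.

F ≈ (4.67×10⁻¹⁴, -1.50×10⁻¹³, 2.82×10⁻¹⁴) N

v×B = (2.95×10⁵, -9.36×10⁵, 1.76×10⁵) N/C.
E + v×B = (2.92×10⁵, -9.36×10⁵, 1.76×10⁵) N/C.
F = q(E + v×B) = (1.6×10⁻¹⁹ C)·(2.92×10⁵, -9.36×10⁵, 1.76×10⁵) = (4.67×10⁻¹⁴, -1.50×10⁻¹³, 2.82×10⁻¹⁴) N.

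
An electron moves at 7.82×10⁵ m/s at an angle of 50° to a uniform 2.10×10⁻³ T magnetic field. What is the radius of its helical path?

v⊥ = v sinθ = 7.82×10⁵·sin50° ≈ 5.990×10⁵ m/s.
r = m v⊥/(|q|B) = (9.109×10⁻³¹)(5.990×10⁵)/((1.602×10⁻¹⁹)(2.10×10⁻³)) ≈ 1.62×10⁻³ m.

r ≈ 1.62×10⁻³ m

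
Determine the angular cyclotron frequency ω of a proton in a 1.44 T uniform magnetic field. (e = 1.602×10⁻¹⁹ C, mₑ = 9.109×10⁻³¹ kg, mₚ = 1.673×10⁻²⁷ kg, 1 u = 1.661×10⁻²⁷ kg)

ω ≈ 1.38×10⁸ rad/s

ω = |q|B/m.
ω = (1.602×10⁻¹⁹)(1.44)/1.673×10⁻²⁷ ≈ 1.38×10⁸ rad/s.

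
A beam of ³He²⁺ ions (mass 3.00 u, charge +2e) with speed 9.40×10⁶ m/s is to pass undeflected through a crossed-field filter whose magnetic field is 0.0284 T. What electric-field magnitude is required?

For straight-line motion qE = qvB, so E = vB.
E = 9.40×10⁶ × 0.0284 = 2.67×10⁵ V/m.

E = 2.67×10⁵ V/m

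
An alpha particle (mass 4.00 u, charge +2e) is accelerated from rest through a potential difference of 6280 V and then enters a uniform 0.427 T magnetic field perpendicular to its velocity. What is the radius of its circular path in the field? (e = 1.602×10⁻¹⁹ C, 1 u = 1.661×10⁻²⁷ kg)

r ≈ 0.0378 m

Acceleration: |q|V = ½mv² ⇒ v = √(2|q|V/m) = √(2·3.204×10⁻¹⁹·6280/6.644×10⁻²⁷) ≈ 7.783×10⁵ m/s.
In the field: r = mv/(|q|B) = (6.644×10⁻²⁷)(7.783×10⁵)/((3.204×10⁻¹⁹)(0.427)) ≈ 0.0378 m.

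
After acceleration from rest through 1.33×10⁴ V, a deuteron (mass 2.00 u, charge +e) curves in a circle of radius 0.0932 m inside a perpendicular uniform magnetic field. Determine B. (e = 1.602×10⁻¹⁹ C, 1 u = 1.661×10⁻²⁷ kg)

B ≈ 0.252 T

v = √(2|q|V/m) = √(2·1.602×10⁻¹⁹·1.33×10⁴/3.322×10⁻²⁷) ≈ 1.133×10⁶ m/s.
B = mv/(|q|r) = (3.322×10⁻²⁷)(1.133×10⁶)/((1.602×10⁻¹⁹)(0.0932)) ≈ 0.252 T.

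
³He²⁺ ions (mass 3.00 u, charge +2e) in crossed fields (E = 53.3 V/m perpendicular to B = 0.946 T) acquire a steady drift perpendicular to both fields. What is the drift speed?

The E×B drift speed is v_d = E/B.
v_d = 53.3/0.946 = 56.3 m/s.

v_d ≈ 56.3 m/s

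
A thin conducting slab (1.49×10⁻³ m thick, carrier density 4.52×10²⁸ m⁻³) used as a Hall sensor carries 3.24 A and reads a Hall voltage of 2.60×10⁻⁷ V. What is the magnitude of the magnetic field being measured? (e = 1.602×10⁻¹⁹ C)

From V_H = IB/(n e t), B = V_H n e t / I.
B = (2.60×10⁻⁷)(4.52×10²⁸)(1.602×10⁻¹⁹)(1.49×10⁻³)/3.24 ≈ 0.866 T.

B ≈ 0.866 T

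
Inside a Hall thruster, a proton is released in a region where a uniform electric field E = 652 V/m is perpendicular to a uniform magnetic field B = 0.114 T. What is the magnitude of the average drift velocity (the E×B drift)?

The steady drift has the magnetic force balancing the electric force, so v_d = E/B.
v_d = 652/0.114 = 5720 m/s.

v_d ≈ 5720 m/s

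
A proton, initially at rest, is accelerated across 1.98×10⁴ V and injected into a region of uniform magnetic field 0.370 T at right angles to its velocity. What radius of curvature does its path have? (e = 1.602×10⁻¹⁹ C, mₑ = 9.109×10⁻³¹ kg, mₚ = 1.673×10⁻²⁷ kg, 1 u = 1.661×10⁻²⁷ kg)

r ≈ 0.0550 m

Acceleration: |q|V = ½mv² ⇒ v = √(2|q|V/m) = √(2·1.602×10⁻¹⁹·1.98×10⁴/1.673×10⁻²⁷) ≈ 1.947×10⁶ m/s.
In the field: r = mv/(|q|B) = (1.673×10⁻²⁷)(1.947×10⁶)/((1.602×10⁻¹⁹)(0.370)) ≈ 0.0550 m.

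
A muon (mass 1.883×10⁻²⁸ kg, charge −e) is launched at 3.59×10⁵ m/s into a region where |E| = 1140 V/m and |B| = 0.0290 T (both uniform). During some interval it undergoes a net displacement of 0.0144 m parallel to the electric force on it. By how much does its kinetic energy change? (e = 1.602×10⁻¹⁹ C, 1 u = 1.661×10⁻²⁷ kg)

The magnetic force is always ⟂ v and does no work; only the electric force changes KE.
ΔKE = F_E · d = |q|E d = (1.602×10⁻¹⁹)(1140)(0.0144) ≈ 2.63×10⁻¹⁸ J.

ΔKE ≈ 2.63×10⁻¹⁸ J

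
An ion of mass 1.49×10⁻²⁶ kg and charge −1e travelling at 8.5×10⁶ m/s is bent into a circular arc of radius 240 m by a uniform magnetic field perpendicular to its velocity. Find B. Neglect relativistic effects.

B ≈ 3.3×10⁻³ T

From |q|vB = mv²/r, B = mv/(|q|r).
B = (1.49×10⁻²⁶)(8.5×10⁶)/((1.602×10⁻¹⁹)(240)) ≈ 3.3×10⁻³ T.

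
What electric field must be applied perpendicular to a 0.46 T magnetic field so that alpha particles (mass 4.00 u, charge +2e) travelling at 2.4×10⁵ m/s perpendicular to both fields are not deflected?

For straight-line motion qE = qvB, so E = vB.
E = 2.4×10⁵ × 0.46 = 1.1×10⁵ V/m.

E = 1.1×10⁵ V/m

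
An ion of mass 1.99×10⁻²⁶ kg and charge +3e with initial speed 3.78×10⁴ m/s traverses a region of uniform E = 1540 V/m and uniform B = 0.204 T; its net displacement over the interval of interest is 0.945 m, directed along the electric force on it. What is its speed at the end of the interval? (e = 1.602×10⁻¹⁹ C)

B does no work; ΔKE = |q|E d.
½mv_f² = ½mv₀² + |q|Ed = ½(1.99×10⁻²⁶)(3.78×10⁴)² + (4.806×10⁻¹⁹)(1540)(0.945) ≈ 1.422×10⁻¹⁷ J + 6.994×10⁻¹⁶ J ≈ 7.136×10⁻¹⁶ J.
v_f = √(2·7.136×10⁻¹⁶/1.99×10⁻²⁶) ≈ 2.68×10⁵ m/s.

v_f ≈ 2.68×10⁵ m/s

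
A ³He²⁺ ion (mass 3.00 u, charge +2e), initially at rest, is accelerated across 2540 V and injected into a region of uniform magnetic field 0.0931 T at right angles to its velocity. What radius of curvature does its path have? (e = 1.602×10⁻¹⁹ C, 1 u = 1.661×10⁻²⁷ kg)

Acceleration: |q|V = ½mv² ⇒ v = √(2|q|V/m) = √(2·3.204×10⁻¹⁹·2540/4.983×10⁻²⁷) ≈ 5.715×10⁵ m/s.
In the field: r = mv/(|q|B) = (4.983×10⁻²⁷)(5.715×10⁵)/((3.204×10⁻¹⁹)(0.0931)) ≈ 0.0955 m.

r ≈ 0.0955 m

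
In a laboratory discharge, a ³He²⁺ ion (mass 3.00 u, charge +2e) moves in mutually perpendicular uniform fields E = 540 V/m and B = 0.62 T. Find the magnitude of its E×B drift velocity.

v_d ≈ 870 m/s

The steady drift has the magnetic force balancing the electric force, so v_d = E/B.
v_d = 540/0.62 = 870 m/s.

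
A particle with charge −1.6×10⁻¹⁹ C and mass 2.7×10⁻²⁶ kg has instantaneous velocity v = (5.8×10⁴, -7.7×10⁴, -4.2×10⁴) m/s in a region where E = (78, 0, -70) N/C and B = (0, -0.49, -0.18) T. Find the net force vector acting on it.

F ≈ (1.06×10⁻¹⁵, -1.67×10⁻¹⁵, 4.56×10⁻¹⁵) N

v×B = (-6720, 1.04×10⁴, -2.84×10⁴) N/C.
E + v×B = (-6640, 1.04×10⁴, -2.85×10⁴) N/C.
F = q(E + v×B) = (−1.6×10⁻¹⁹ C)·(-6640, 1.04×10⁴, -2.85×10⁴) = (1.06×10⁻¹⁵, -1.67×10⁻¹⁵, 4.56×10⁻¹⁵) N.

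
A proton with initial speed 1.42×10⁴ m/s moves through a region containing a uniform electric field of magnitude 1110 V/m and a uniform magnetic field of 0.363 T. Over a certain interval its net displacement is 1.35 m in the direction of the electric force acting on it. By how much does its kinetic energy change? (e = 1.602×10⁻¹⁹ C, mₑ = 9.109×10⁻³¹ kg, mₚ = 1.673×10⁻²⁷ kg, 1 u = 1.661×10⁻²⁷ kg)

The magnetic force is always ⟂ v and does no work; only the electric force changes KE.
ΔKE = F_E · d = |q|E d = (1.602×10⁻¹⁹)(1110)(1.35) ≈ 2.40×10⁻¹⁶ J.

ΔKE ≈ 2.40×10⁻¹⁶ J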